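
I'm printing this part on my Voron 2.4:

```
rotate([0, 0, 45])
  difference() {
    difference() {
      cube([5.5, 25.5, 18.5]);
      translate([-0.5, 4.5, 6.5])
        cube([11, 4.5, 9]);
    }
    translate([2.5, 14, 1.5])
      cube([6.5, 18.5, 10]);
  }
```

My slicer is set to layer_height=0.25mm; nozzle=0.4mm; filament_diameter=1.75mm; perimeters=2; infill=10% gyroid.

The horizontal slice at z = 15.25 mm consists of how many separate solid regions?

At z = 15.25 mm: the 5.5×25.5 cube contributes its full rectangle; the cube at (-0.5, 4.5) (footprint 11×4.5) is included at this height; Subtracting the remaining from the first: starting from the 5.5×25.5 cube, the 11×4.5 cube at (-0.5, 4.5) partially overlaps it — only the 24.75 mm² overlap (of its 49.50 mm²) is removed, clipping the outline — 2 connected regions; the cube at (2.5, 14) is not intersected at this z (z outside [1.5, 11.5]); Subtracting the remaining from the first: none of the subtracted shapes is present at this height, so the result so far is unchanged — 2 connected regions; (whole slice rotated 45° about Z — lengths, areas and connectivity unchanged). The result has 2 disconnected regions.

2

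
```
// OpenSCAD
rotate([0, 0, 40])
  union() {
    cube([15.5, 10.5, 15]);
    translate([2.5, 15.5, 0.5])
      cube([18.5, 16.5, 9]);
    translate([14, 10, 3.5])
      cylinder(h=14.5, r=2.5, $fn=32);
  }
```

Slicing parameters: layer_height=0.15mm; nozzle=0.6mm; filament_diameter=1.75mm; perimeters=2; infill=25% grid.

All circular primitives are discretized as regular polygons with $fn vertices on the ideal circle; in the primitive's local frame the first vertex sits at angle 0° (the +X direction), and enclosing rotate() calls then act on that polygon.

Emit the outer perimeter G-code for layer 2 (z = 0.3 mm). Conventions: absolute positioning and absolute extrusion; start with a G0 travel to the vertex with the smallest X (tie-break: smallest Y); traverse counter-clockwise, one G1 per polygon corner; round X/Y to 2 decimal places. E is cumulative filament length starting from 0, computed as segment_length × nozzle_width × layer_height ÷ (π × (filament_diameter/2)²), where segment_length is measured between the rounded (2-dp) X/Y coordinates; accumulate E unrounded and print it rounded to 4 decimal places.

G0 X-6.75 Y8.04 Z0.30
G1 X0.00 Y0.00 E0.3928
G1 X11.87 Y9.96 E0.9726
G1 X5.12 Y18.01 E1.3657
G1 X-6.75 Y8.04 E1.9457

At z = 0.3 mm: the 15.5×10.5 cube contributes its full rectangle; the cube at (2.5, 15.5) is not intersected at this z (z outside [0.5, 9.5]); the cylinder at (14, 10) does not reach this height (z outside [3.5, 18]); Taking the union: only the 15.5×10.5 cube is present, so the union is just that shape — 1 connected region; (whole slice rotated 40° about Z — lengths, areas and connectivity unchanged). The outline is a single polygon with 4 vertices. Extrusion per mm of travel: 0.6 × 0.15 / (π × 0.875²) = 0.037418. Accumulating E over each segment gives final E = 1.9457.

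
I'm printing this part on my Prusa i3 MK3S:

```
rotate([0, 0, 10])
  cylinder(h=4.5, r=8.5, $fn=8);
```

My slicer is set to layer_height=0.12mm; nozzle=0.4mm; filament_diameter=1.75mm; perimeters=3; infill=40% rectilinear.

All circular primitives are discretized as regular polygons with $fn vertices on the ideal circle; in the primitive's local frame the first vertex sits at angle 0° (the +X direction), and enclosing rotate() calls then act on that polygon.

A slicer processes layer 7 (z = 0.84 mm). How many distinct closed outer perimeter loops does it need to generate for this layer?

At z = 0.84 mm: the r=8.5 cylinder gives a regular 8-gon of circumradius 8.5 (constant along its height); (whole slice rotated 10° about Z — lengths, areas and connectivity unchanged). The result has 1 disconnected region.

1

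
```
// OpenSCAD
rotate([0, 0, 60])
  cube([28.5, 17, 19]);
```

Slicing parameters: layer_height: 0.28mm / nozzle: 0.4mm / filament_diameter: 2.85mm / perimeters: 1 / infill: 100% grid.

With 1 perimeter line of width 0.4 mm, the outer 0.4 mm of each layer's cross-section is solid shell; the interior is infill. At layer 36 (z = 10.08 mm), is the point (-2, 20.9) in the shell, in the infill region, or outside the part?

At z = 10.08 mm: the cube is present — its section is the full 28.5×17 rectangle; (rotated 60° about Z; rotation is an isometry so areas/perimeters/island counts are preserved). Overall, the cross-section is a single solid region. Undo the 60° rotation: the query point maps to (17.100, 12.182) in the un-rotated model frame. The nearest boundary edge runs (28.50, 17.00)→(0.00, 17.00); distance from the point to it = 4.82 mm. The point is inside the cross-section and 4.82 mm from the nearest boundary — more than the 0.4 mm shell width (1 × 0.4), so it's in the infill interior.

infill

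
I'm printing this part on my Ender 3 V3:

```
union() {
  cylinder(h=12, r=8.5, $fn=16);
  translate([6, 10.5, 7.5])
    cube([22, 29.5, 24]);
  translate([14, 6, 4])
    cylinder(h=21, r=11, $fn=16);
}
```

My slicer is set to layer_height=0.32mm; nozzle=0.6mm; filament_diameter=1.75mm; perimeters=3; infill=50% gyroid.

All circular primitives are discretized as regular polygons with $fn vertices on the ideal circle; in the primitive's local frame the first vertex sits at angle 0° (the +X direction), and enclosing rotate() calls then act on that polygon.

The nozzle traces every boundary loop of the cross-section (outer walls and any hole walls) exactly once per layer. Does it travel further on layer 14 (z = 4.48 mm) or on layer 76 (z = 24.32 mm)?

layer 76 (z = 24.32 mm)

Layer 14 (z = 4.48): the r=8.5 cylinder gives a regular 16-gon of circumradius 8.5 (constant along its height) (perimeter = 2·16·8.500·sin(180°/16) = 53.06 mm); the cube at (6, 10.5) is not intersected at this z (z outside [7.5, 31.5]); the r=11 cylinder at (14, 6) gives a regular 16-gon of circumradius 11 (constant along its height) (perimeter = 2·16·11.000·sin(180°/16) = 68.67 mm); Taking the union: the regions partially overlap (shared area 31.90 mm²), so the edge portions inside another operand are dropped and the merged outline is re-measured after clipping — boundary = 96.49 mm. So its perimeter = 96.49 mm. Layer 76 (z = 24.32): the cylinder is not intersected at this z (z outside [0, 12]); the cube at (6, 10.5) (footprint 22×29.5) is included at this height (perimeter 103.00 mm); the cylinder at (14, 6): section is a regular 16-gon, circumradius r=11 (perimeter = 2·16·11.000·sin(180°/16) = 68.67 mm); Merging all regions: the regions partially overlap (shared area 87.39 mm²), so the edge portions inside another operand are dropped and the merged outline is re-measured after clipping — boundary = 129.25 mm. So its perimeter = 129.25 mm. Layer 76 is larger (129.25 vs 96.49 mm).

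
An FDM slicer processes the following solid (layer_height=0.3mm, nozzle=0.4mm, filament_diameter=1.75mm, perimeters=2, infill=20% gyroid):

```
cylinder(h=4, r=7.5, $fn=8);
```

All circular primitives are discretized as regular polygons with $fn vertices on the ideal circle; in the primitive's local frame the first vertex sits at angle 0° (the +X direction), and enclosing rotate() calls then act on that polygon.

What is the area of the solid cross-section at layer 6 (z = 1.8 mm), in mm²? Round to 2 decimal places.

159.10 mm²

At z = 1.8 mm: the r=7.5 cylinder gives a regular 8-gon of circumradius 7.5 (constant along its height) (area = (8/2)·7.500²·sin(360°/8) = 159.10 mm²). Overall, the cross-section is a single solid region. Net area = 159.10 mm².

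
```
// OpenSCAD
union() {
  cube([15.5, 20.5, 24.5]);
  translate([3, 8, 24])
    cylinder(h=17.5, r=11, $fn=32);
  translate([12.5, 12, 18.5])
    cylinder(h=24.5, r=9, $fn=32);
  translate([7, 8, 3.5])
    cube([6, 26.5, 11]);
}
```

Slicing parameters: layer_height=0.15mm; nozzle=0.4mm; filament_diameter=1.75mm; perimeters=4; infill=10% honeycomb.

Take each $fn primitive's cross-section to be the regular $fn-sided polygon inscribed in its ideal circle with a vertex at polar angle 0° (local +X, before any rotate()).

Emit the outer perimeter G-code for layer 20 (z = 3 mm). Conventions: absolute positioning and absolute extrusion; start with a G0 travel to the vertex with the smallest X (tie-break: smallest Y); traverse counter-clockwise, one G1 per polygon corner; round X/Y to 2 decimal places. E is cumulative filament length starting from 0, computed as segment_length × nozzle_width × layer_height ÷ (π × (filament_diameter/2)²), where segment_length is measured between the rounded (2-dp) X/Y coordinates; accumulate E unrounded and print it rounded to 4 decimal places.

At z = 3 mm: the cube is present — its section is the full 15.5×20.5 rectangle; the cylinder at (3, 8) is not intersected at this z (z outside [24, 41.5]); the cylinder at (12.5, 12) does not reach this height (z outside [18.5, 43]); the cube at (7, 8) does not reach this height (z outside [3.5, 14.5]); Combining (union): only the 15.5×20.5 cube is present, so the union is just that shape — 1 connected region. The outline is a single polygon with 4 vertices. Extrusion per mm of travel: 0.4 × 0.15 / (π × 0.875²) = 0.024945. Accumulating E over each segment gives final E = 1.7960.

G0 X0.00 Y0.00 Z3.00
G1 X15.50 Y0.00 E0.3866
G1 X15.50 Y20.50 E0.8980
G1 X0.00 Y20.50 E1.2847
G1 X0.00 Y0.00 E1.7960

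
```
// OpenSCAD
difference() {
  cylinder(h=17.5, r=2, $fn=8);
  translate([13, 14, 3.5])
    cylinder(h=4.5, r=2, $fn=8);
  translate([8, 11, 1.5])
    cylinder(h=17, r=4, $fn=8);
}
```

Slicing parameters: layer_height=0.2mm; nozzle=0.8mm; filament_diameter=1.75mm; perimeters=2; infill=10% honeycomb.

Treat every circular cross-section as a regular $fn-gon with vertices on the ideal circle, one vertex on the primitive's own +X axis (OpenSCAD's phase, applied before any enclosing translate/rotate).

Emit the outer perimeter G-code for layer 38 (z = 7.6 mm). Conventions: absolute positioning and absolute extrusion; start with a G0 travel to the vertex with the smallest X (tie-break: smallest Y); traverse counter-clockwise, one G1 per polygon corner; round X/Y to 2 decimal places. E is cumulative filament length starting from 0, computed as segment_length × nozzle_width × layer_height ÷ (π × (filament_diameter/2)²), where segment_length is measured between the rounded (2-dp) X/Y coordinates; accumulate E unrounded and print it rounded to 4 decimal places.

G0 X-2.00 Y0.00 Z7.60
G1 X-1.41 Y-1.41 E0.1017
G1 X0.00 Y-2.00 E0.2033
G1 X1.41 Y-1.41 E0.3050
G1 X2.00 Y0.00 E0.4067
G1 X1.41 Y1.41 E0.5084
G1 X0.00 Y2.00 E0.6100
G1 X-1.41 Y1.41 E0.7117
G1 X-2.00 Y0.00 E0.8134

At z = 7.6 mm: the r=2 cylinder gives a regular 8-gon of circumradius 2 (constant along its height); the cylinder at (13, 14): section is a regular 8-gon, circumradius r=2; the r=4 cylinder at (8, 11) contributes a regular 8-gon of circumradius 4; Taking the first minus the rest: starting from the r=2 cylinder, the r=2 cylinder at (13, 14) misses the remaining region (no effect); the r=4 cylinder at (8, 11) misses the remaining region (no effect) — 1 connected region. The outline is a single polygon with 8 vertices. Extrusion per mm of travel: 0.8 × 0.2 / (π × 0.875²) = 0.066520. Accumulating E over each segment gives final E = 0.8134.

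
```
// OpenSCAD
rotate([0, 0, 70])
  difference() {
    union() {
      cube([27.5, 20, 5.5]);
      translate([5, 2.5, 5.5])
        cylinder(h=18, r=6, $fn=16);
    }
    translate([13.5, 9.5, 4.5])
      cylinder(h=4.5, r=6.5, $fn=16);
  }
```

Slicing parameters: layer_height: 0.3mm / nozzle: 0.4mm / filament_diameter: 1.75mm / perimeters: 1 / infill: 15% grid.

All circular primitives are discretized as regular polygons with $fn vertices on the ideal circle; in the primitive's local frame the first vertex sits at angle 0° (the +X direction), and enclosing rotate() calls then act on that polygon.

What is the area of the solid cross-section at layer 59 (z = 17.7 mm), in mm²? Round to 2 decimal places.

At z = 17.7 mm: the cube is not intersected at this z (z outside [0, 5.5]); the r=6 cylinder at (5, 2.5) gives a regular 16-gon of circumradius 6 (constant along its height) (area = (16/2)·6.000²·sin(360°/16) = 110.21 mm²); Merging all regions: only the r=6 cylinder at (5, 2.5) is present, so the union is just that shape — area = 110.21 mm²; the cylinder at (13.5, 9.5) is not intersected at this z (z outside [4.5, 9]); Subtracting the remaining from the first: none of the subtracted shapes is present at this height, so the result so far is unchanged — area = 110.21 mm²; (whole slice rotated 70° about Z — lengths, areas and connectivity unchanged). Overall, the cross-section is a single solid region. Net area = 110.21 mm².

110.21 mm²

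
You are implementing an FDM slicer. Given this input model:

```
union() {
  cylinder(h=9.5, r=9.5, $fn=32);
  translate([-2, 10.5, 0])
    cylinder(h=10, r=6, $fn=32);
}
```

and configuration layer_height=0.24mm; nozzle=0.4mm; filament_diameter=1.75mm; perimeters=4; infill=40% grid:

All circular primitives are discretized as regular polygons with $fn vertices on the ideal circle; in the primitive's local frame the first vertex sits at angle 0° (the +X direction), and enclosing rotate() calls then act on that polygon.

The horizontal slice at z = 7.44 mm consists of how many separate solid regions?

1

At z = 7.44 mm: the cylinder: section is a regular 32-gon, circumradius r=9.5; the cylinder at (-2, 10.5): section is a regular 32-gon, circumradius r=6; Merging all regions: the regions partially overlap (shared area 35.20 mm²), so overlapping operands fuse into one piece — 1 connected region. The result has 1 disconnected region.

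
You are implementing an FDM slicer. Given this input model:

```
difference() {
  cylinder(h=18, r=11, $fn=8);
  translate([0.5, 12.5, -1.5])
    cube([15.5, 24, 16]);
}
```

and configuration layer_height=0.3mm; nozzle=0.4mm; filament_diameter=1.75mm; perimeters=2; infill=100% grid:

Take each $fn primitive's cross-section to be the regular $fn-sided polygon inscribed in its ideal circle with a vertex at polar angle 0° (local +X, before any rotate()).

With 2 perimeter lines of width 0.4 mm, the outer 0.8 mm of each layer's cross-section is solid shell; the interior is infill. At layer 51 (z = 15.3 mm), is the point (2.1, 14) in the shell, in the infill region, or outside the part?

At z = 15.3 mm: the cylinder: section is a regular 8-gon, circumradius r=11; the cube at (0.5, 12.5) is absent (z outside [-1.5, 14.5]); After the difference (first − rest): none of the subtracted shapes is present at this height, so the r=11 cylinder is unchanged — 1 connected region. Overall, the cross-section is a single solid region. The nearest boundary edge runs (7.78, 7.78)→(0.00, 11.00); distance from the point to it = 3.58 mm. The point is not inside any of the regions above, so it lies outside the cross-section (3.58 mm from the nearest boundary).

outside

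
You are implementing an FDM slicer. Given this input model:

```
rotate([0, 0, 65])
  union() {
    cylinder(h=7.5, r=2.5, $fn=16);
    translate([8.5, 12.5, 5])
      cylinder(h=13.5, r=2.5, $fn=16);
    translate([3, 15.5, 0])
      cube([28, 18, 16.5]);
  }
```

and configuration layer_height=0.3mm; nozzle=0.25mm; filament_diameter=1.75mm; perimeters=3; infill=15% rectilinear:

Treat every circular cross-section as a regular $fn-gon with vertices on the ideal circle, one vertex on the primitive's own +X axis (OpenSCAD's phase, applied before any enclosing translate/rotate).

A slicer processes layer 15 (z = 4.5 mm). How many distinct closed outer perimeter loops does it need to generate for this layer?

At z = 4.5 mm: the cylinder: section is a regular 16-gon, circumradius r=2.5; the cylinder at (8.5, 12.5) does not reach this height (z outside [5, 18.5]); the 28×18 cube at (3, 15.5) contributes its full rectangle; Combining (union): the 2 present regions are separate (no shared area or edge), so areas and boundary lengths simply add and each stays a separate island — 2 connected regions; (whole slice rotated 65° about Z — lengths, areas and connectivity unchanged). The result has 2 disconnected regions.

2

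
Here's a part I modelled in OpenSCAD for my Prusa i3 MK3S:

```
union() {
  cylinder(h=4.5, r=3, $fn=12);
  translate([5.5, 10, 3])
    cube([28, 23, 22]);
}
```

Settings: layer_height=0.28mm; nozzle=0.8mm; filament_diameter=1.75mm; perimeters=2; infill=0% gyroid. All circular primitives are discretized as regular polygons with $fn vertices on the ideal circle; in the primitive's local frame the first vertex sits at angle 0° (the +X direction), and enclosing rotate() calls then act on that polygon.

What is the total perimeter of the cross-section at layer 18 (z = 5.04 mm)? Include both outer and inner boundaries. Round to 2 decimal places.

102.00 mm

At z = 5.04 mm: the cylinder does not reach this height (z outside [0, 4.5]); the 28×23 cube at (5.5, 10) contributes its full rectangle (perimeter 102.00 mm); Taking the union: only the 28×23 cube at (5.5, 10) is present, so the union is just that shape — boundary = 102.00 mm. Overall, the cross-section is a single solid region. Total boundary length (outer) = 102.00 mm.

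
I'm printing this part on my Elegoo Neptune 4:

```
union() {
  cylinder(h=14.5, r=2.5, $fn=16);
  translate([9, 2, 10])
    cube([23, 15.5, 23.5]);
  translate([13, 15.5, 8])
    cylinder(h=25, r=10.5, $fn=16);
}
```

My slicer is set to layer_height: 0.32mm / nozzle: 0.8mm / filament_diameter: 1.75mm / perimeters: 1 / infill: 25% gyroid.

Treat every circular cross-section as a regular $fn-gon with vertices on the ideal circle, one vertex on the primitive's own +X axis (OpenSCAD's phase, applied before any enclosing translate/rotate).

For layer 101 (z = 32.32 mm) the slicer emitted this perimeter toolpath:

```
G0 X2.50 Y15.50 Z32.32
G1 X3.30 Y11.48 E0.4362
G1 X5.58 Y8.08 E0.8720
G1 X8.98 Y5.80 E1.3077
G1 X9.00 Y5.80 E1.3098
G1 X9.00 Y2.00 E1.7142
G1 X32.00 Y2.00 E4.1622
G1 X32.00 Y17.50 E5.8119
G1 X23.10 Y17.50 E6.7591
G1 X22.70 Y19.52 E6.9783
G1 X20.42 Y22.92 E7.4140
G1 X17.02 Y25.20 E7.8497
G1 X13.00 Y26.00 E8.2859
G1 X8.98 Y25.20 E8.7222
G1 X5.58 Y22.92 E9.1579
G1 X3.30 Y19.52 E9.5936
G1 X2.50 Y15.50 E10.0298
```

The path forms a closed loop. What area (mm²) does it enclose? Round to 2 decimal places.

540.55 mm²

Apply the shoelace formula to the sequence of (X, Y) vertices; enclosed area = 540.55 mm².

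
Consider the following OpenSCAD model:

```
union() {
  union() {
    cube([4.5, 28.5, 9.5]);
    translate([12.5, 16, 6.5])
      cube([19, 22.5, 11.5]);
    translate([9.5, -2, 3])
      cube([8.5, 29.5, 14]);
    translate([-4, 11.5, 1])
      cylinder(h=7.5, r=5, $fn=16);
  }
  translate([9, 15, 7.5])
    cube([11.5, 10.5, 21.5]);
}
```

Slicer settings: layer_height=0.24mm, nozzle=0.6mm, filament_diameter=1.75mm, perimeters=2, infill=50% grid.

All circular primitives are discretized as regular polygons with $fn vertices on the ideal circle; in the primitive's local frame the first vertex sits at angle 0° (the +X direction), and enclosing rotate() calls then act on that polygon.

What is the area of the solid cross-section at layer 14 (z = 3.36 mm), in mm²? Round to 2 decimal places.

At z = 3.36 mm: the cube (footprint 4.5×28.5) is included at this height (area 128.25 mm²); the cube at (12.5, 16) does not reach this height (z outside [6.5, 18]); the 8.5×29.5 cube at (9.5, -2) contributes its full rectangle (area 250.75 mm²); the r=5 cylinder at (-4, 11.5) contributes a regular 16-gon of circumradius 5 (area = (16/2)·5.000²·sin(360°/16) = 76.54 mm²); Taking the union: the regions partially overlap — summed areas 455.54 mm² minus the doubly-counted overlap 3.67 mm² gives 451.86 mm² — area = 451.86 mm²; the cube at (9, 15) does not reach this height (z outside [7.5, 29]); Merging all regions: only the result so far is present, so the union is just that shape — area = 451.86 mm². Overall, the cross-section has 2 separate islands. Net area = 451.86 mm².

451.86 mm²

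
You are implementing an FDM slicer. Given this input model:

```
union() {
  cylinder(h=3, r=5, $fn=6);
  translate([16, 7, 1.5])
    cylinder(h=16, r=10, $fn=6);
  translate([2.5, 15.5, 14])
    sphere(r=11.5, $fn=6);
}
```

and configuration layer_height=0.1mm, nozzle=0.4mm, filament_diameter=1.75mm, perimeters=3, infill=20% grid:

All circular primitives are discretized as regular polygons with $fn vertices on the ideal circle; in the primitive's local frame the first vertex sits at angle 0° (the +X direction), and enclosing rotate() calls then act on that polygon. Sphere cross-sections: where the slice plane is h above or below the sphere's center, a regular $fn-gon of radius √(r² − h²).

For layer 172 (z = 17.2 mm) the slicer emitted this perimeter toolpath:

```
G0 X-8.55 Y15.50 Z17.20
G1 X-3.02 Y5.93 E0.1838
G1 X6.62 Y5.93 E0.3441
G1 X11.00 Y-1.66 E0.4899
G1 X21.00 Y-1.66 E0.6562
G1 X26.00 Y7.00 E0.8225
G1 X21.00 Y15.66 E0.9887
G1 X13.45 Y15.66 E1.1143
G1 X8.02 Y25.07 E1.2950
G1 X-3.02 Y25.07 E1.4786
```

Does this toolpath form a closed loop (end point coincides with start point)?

Start point (G0): (-8.55, 15.50). End point (last G1): the path does not return to the start — open.

no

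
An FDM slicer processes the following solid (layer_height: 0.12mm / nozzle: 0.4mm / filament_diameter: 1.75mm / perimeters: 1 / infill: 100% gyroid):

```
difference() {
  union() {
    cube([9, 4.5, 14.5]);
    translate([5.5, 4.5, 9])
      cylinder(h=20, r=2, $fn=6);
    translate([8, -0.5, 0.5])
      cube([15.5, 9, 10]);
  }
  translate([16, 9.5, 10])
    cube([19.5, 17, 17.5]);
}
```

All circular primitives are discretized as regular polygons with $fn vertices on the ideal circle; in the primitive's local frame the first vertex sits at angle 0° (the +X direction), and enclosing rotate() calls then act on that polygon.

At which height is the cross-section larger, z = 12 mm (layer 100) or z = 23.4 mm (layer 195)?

Layer 100 (z = 12): the cube is present — its section is the full 9×4.5 rectangle (area 40.50 mm²); the r=2 cylinder at (5.5, 4.5) gives a regular 6-gon of circumradius 2 (constant along its height) (area = (6/2)·2.000²·sin(360°/6) = 10.39 mm²); the cube at (8, -0.5) does not reach this height (z outside [0.5, 10.5]); Taking the union: the regions partially overlap — summed areas 50.89 mm² minus the doubly-counted overlap 5.20 mm² gives 45.70 mm² — area = 45.70 mm²; the cube at (16, 9.5) (footprint 19.5×17) is included at this height (area 331.50 mm²); After the difference (first − rest): starting from the result so far (45.70 mm²), the 19.5×17 cube at (16, 9.5) misses the remaining region (no effect) — area = 45.70 mm². So its area = 45.70 mm². Layer 195 (z = 23.4): the cube does not reach this height (z outside [0, 14.5]); the r=2 cylinder at (5.5, 4.5) contributes a regular 6-gon of circumradius 2 (area = (6/2)·2.000²·sin(360°/6) = 10.39 mm²); the cube at (8, -0.5) does not reach this height (z outside [0.5, 10.5]); Merging all regions: only the r=2 cylinder at (5.5, 4.5) is present, so the union is just that shape — area = 10.39 mm²; the 19.5×17 cube at (16, 9.5) contributes its full rectangle (area 331.50 mm²); Subtracting the remaining from the first: starting from the result so far (10.39 mm²), the 19.5×17 cube at (16, 9.5) misses the remaining region (no effect) — area = 10.39 mm². So its area = 10.39 mm². Layer 100 is larger (45.70 vs 10.39 mm²).

layer 100 (z = 12 mm)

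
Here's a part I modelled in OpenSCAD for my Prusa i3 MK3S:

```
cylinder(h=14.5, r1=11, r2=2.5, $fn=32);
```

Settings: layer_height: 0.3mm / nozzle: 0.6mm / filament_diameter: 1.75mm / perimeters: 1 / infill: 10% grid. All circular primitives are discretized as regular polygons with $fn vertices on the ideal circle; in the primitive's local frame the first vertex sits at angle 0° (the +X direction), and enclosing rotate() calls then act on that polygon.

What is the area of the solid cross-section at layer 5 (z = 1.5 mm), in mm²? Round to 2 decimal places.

At z = 1.5 mm: the cone contributes a regular 32-gon of circumradius 10.121 (interpolated between r1=11 and r2=2.5 at t=0.103) (area = (32/2)·10.121²·sin(360°/32) = 319.72 mm²). Overall, the cross-section is a single solid region. Net area = 319.72 mm².

319.72 mm²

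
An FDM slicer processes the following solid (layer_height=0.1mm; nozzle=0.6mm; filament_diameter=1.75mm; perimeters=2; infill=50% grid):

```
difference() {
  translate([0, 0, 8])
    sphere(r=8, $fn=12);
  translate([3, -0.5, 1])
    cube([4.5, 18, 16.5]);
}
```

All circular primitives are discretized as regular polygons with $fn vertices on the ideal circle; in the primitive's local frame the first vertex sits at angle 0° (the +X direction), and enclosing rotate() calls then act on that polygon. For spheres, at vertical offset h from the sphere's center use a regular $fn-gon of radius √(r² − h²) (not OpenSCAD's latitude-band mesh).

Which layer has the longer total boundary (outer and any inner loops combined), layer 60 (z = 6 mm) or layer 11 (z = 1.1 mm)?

Layer 60 (z = 6): the r=8 sphere slices to a regular 12-gon of circumradius 7.746 (√(r²−h²) with h=2 from center) (perimeter = 2·12·7.746·sin(180°/12) = 48.12 mm); the cube at (3, -0.5) (footprint 4.5×18) is included at this height (perimeter 45.00 mm); After the difference (first − rest): starting from the r=8 sphere, the 4.5×18 cube at (3, -0.5) partially overlaps it — only the 25.10 mm² overlap (of its 81.00 mm²) is removed, clipping the outline — boundary = 53.50 mm. So its perimeter = 53.50 mm. Layer 11 (z = 1.1): the r=8 sphere slices to a regular 12-gon of circumradius 4.048 (√(r²−h²) with h=6.9 from center) (perimeter = 2·12·4.048·sin(180°/12) = 25.15 mm); the cube at (3, -0.5) is present — its section is the full 4.5×18 rectangle (perimeter 45.00 mm); After the difference (first − rest): starting from the r=8 sphere, the 4.5×18 cube at (3, -0.5) partially overlaps it — only the 2.19 mm² overlap (of its 81.00 mm²) is removed, clipping the outline — boundary = 25.76 mm. So its perimeter = 25.76 mm. Layer 60 is larger (53.50 vs 25.76 mm).

layer 60 (z = 6 mm)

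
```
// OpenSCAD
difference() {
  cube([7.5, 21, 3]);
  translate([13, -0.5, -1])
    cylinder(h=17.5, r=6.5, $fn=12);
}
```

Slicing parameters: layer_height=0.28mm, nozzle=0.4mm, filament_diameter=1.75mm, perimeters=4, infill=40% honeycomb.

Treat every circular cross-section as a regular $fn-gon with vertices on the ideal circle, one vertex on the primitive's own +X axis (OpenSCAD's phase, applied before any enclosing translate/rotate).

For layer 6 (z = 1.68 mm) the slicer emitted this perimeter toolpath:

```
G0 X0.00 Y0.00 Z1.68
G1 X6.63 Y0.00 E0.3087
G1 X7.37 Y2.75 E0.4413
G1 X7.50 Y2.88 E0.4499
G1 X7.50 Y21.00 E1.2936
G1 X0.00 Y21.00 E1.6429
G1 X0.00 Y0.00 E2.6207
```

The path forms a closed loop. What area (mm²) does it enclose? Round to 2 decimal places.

156.12 mm²

Apply the shoelace formula to the sequence of (X, Y) vertices; enclosed area = 156.12 mm².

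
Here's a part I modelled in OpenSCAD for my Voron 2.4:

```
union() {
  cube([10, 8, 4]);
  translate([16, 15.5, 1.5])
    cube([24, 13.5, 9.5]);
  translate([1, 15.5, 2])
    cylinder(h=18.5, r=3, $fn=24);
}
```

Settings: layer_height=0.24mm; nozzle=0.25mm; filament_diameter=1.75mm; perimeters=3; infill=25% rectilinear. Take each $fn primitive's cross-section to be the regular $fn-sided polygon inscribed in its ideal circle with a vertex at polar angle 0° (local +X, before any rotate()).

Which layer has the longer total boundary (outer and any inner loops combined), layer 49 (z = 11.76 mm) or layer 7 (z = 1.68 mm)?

layer 7 (z = 1.68 mm)

Layer 49 (z = 11.76): the cube is not intersected at this z (z outside [0, 4]); the cube at (16, 15.5) does not reach this height (z outside [1.5, 11]); the r=3 cylinder at (1, 15.5) contributes a regular 24-gon of circumradius 3 (perimeter = 2·24·3.000·sin(180°/24) = 18.80 mm); Combining (union): only the r=3 cylinder at (1, 15.5) is present, so the union is just that shape — boundary = 18.80 mm. So its perimeter = 18.80 mm. Layer 7 (z = 1.68): the 10×8 cube contributes its full rectangle (perimeter 36.00 mm); the cube at (16, 15.5) (footprint 24×13.5) is included at this height (perimeter 75.00 mm); the cylinder at (1, 15.5) is not intersected at this z (z outside [2, 20.5]); Merging all regions: the 2 present regions are separate (no shared area or edge), so areas and boundary lengths simply add and each stays a separate island — boundary = 111.00 mm. So its perimeter = 111.00 mm. Layer 7 is larger (111.00 vs 18.80 mm).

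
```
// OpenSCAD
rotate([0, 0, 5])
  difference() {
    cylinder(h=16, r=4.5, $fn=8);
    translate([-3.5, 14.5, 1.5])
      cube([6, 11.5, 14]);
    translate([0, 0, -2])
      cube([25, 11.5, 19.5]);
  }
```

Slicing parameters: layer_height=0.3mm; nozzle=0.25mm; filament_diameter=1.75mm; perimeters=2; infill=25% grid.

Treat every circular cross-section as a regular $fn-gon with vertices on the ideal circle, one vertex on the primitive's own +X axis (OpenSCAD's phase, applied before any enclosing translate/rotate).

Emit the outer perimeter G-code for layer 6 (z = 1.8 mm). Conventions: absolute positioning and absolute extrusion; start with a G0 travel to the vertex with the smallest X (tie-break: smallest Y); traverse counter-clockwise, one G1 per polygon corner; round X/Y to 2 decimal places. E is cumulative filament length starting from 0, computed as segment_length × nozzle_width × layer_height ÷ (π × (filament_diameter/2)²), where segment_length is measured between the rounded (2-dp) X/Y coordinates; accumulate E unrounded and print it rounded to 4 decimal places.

G0 X-4.48 Y-0.39 Z1.80
G1 X-2.89 Y-3.45 E0.1075
G1 X0.39 Y-4.48 E0.2147
G1 X3.45 Y-2.89 E0.3223
G1 X4.48 Y0.39 E0.4295
G1 X0.00 Y0.00 E0.5697
G1 X-0.39 Y4.48 E0.7099
G1 X-3.45 Y2.89 E0.8174
G1 X-4.48 Y-0.39 E0.9246

At z = 1.8 mm: the r=4.5 cylinder gives a regular 8-gon of circumradius 4.5 (constant along its height); the 6×11.5 cube at (-3.5, 14.5) contributes its full rectangle; the 25×11.5 cube contributes its full rectangle; After the difference (first − rest): starting from the r=4.5 cylinder, the 6×11.5 cube at (-3.5, 14.5) misses the remaining region (no effect); the 25×11.5 cube partially overlaps it — only the 14.32 mm² overlap (of its 287.50 mm²) is removed, clipping the outline — 1 connected region; (rotated 5° about Z; rotation is an isometry so areas/perimeters/island counts are preserved). The outline is a single polygon with 8 vertices. Extrusion per mm of travel: 0.25 × 0.3 / (π × 0.875²) = 0.031181. Accumulating E over each segment gives final E = 0.9246.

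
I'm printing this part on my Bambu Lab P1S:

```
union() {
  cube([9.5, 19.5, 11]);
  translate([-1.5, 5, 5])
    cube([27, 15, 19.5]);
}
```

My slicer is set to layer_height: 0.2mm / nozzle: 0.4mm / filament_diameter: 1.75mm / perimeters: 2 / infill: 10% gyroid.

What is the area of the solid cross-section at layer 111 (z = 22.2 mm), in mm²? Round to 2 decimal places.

405.00 mm²

At z = 22.2 mm: the cube does not reach this height (z outside [0, 11]); the cube at (-1.5, 5) (footprint 27×15) is included at this height (area 405.00 mm²); Taking the union: only the 27×15 cube at (-1.5, 5) is present, so the union is just that shape — area = 405.00 mm². Overall, the cross-section is a single solid region. Net area = 405.00 mm².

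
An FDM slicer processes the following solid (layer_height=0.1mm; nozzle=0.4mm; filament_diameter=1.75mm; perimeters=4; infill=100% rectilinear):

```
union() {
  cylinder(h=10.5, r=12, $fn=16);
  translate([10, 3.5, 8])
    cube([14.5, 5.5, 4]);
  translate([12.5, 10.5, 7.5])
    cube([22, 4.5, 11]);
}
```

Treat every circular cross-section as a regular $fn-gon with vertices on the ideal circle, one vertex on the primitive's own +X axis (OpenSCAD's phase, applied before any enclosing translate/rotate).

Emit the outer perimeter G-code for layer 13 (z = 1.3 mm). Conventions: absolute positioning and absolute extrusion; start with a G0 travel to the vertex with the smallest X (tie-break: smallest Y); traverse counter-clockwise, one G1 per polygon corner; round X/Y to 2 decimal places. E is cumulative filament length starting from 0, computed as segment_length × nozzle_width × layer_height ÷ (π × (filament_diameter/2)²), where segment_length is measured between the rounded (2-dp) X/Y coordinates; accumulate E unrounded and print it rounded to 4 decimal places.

G0 X-12.00 Y0.00 Z1.30
G1 X-11.09 Y-4.59 E0.0778
G1 X-8.49 Y-8.49 E0.1558
G1 X-4.59 Y-11.09 E0.2337
G1 X0.00 Y-12.00 E0.3115
G1 X4.59 Y-11.09 E0.3894
G1 X8.49 Y-8.49 E0.4673
G1 X11.09 Y-4.59 E0.5452
G1 X12.00 Y0.00 E0.6231
G1 X11.09 Y4.59 E0.7009
G1 X8.49 Y8.49 E0.7788
G1 X4.59 Y11.09 E0.8568
G1 X0.00 Y12.00 E0.9346
G1 X-4.59 Y11.09 E1.0124
G1 X-8.49 Y8.49 E1.0904
G1 X-11.09 Y4.59 E1.1683
G1 X-12.00 Y0.00 E1.2461

At z = 1.3 mm: the r=12 cylinder gives a regular 16-gon of circumradius 12 (constant along its height); the cube at (10, 3.5) does not reach this height (z outside [8, 12]); the cube at (12.5, 10.5) is not intersected at this z (z outside [7.5, 18.5]); Merging all regions: only the r=12 cylinder is present, so the union is just that shape — 1 connected region. The outline is a single polygon with 16 vertices. Extrusion per mm of travel: 0.4 × 0.1 / (π × 0.875²) = 0.016630. Accumulating E over each segment gives final E = 1.2461.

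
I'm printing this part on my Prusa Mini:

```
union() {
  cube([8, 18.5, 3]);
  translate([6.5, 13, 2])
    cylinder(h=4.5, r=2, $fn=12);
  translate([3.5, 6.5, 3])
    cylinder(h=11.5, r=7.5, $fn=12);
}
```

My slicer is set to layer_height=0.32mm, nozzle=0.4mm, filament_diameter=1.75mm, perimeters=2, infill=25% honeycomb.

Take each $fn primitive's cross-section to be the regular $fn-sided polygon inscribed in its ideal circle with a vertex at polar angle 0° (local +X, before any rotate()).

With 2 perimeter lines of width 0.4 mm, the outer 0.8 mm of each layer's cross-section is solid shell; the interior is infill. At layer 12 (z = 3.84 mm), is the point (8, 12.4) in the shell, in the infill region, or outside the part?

At z = 3.84 mm: the cube does not reach this height (z outside [0, 3]); the r=2 cylinder at (6.5, 13) gives a regular 12-gon of circumradius 2 (constant along its height); the r=7.5 cylinder at (3.5, 6.5) contributes a regular 12-gon of circumradius 7.5; Combining (union): the regions partially overlap (shared area 6.31 mm²), so overlapping operands fuse into one piece — 1 connected region. Overall, the cross-section is a single solid region. The nearest boundary edge runs (8.50, 13.00)→(8.23, 12.01); distance from the point to it = 0.33 mm. The point is inside the cross-section, 0.33 mm from the nearest boundary — within the 0.8 mm shell band (2 × 0.4).

shell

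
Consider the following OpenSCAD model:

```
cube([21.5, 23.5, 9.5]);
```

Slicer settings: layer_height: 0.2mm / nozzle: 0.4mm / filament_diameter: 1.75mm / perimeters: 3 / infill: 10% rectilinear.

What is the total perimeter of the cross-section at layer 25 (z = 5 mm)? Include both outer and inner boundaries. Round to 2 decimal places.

At z = 5 mm: the cube (footprint 21.5×23.5) is included at this height (perimeter 90.00 mm). Overall, the cross-section is a single solid region. Total boundary length (outer) = 90.00 mm.

90.00 mm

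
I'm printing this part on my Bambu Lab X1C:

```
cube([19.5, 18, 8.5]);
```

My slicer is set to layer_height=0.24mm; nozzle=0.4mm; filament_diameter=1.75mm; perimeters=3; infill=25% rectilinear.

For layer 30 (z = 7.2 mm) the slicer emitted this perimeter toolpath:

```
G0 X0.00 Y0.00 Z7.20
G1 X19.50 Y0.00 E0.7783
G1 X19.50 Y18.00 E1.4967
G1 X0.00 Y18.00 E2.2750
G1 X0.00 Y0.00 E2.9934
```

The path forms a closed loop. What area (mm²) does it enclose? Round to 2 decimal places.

Apply the shoelace formula to the sequence of (X, Y) vertices; enclosed area = 351.00 mm².

351.00 mm²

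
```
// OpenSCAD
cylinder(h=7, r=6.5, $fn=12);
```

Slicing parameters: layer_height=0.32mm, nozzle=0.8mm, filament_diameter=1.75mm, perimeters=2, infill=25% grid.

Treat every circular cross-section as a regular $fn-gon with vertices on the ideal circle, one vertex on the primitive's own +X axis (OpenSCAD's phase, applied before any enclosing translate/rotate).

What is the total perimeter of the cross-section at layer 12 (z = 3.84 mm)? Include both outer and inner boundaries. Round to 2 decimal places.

At z = 3.84 mm: the r=6.5 cylinder gives a regular 12-gon of circumradius 6.5 (constant along its height) (perimeter = 2·12·6.500·sin(180°/12) = 40.38 mm). Overall, the cross-section is a single solid region. Total boundary length (outer) = 40.38 mm.

40.38 mm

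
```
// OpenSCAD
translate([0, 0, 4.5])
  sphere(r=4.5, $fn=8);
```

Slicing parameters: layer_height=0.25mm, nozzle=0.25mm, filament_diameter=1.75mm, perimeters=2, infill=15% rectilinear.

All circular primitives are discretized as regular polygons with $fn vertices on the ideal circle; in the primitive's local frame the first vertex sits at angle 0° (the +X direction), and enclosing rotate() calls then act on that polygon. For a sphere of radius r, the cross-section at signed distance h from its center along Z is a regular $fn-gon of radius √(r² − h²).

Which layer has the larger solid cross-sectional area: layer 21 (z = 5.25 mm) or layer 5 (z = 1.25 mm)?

layer 21 (z = 5.25 mm)

Layer 21 (z = 5.25): the r=4.5 sphere contributes a regular 8-gon of circumradius √(4.5²−0.75²) = 4.437 (area = (8/2)·4.437²·sin(360°/8) = 55.68 mm²). So its area = 55.68 mm². Layer 5 (z = 1.25): the r=4.5 sphere slices to a regular 8-gon of circumradius 3.112 (√(r²−h²) with h=3.25 from center) (area = (8/2)·3.112²·sin(360°/8) = 27.40 mm²). So its area = 27.40 mm². Layer 21 is larger (55.68 vs 27.40 mm²).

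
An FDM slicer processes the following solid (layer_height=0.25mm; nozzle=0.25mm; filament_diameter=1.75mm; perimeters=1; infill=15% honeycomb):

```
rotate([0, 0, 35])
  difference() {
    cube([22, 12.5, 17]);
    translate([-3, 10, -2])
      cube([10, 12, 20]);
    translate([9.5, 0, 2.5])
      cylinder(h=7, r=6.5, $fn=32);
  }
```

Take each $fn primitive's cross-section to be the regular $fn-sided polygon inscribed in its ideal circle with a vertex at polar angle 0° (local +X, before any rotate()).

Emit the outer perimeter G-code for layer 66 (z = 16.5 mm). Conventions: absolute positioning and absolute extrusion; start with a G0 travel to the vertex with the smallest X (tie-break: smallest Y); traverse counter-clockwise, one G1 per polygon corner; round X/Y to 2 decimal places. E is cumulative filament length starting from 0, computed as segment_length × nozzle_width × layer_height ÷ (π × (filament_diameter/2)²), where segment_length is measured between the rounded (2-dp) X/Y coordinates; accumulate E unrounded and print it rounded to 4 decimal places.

At z = 16.5 mm: the cube (footprint 22×12.5) is included at this height; the cube at (-3, 10) is present — its section is the full 10×12 rectangle; the cylinder at (9.5, 0) is not intersected at this z (z outside [2.5, 9.5]); Taking the first minus the rest: starting from the 22×12.5 cube, the 10×12 cube at (-3, 10) partially overlaps it — only the 17.50 mm² overlap (of its 120.00 mm²) is removed, clipping the outline — 1 connected region; (rotated 35° about Z; rotation is an isometry so areas/perimeters/island counts are preserved). The outline is a single polygon with 6 vertices. Extrusion per mm of travel: 0.25 × 0.25 / (π × 0.875²) = 0.025984. Accumulating E over each segment gives final E = 1.7932.

G0 X-5.74 Y8.19 Z16.50
G1 X0.00 Y0.00 E0.2599
G1 X18.02 Y12.62 E0.8315
G1 X10.85 Y22.86 E1.1563
G1 X-1.44 Y14.25 E1.5463
G1 X0.00 Y12.21 E1.6112
G1 X-5.74 Y8.19 E1.7932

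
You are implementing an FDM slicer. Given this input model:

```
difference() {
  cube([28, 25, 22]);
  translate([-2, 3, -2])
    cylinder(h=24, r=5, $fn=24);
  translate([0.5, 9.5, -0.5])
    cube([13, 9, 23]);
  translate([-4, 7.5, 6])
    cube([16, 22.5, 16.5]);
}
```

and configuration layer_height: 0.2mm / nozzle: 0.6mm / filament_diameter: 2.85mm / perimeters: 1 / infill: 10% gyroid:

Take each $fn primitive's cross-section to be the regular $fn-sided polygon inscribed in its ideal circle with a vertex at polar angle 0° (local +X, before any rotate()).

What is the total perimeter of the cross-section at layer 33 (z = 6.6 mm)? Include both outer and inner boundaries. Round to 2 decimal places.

At z = 6.6 mm: the cube (footprint 28×25) is included at this height (perimeter 106.00 mm); the r=5 cylinder at (-2, 3) gives a regular 24-gon of circumradius 5 (constant along its height) (perimeter = 2·24·5.000·sin(180°/24) = 31.33 mm); the cube at (0.5, 9.5) is present — its section is the full 13×9 rectangle (perimeter 44.00 mm); the cube at (-4, 7.5) is present — its section is the full 16×22.5 rectangle (perimeter 77.00 mm); Taking the first minus the rest: starting from the 28×25 cube, the r=5 cylinder at (-2, 3) partially overlaps it — only the 17.70 mm² overlap (of its 77.65 mm²) is removed, clipping the outline; the 13×9 cube at (0.5, 9.5) lies wholly inside it (removes its full 117.00 mm² and its 44.00 mm outline becomes a hole wall); the 16×22.5 cube at (-4, 7.5) partially overlaps it — only the 106.50 mm² overlap (of its 360.00 mm²) is removed, clipping the outline — boundary = 108.37 mm. Overall, the cross-section is a single solid region. Total boundary length (outer) = 108.37 mm.

108.37 mm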